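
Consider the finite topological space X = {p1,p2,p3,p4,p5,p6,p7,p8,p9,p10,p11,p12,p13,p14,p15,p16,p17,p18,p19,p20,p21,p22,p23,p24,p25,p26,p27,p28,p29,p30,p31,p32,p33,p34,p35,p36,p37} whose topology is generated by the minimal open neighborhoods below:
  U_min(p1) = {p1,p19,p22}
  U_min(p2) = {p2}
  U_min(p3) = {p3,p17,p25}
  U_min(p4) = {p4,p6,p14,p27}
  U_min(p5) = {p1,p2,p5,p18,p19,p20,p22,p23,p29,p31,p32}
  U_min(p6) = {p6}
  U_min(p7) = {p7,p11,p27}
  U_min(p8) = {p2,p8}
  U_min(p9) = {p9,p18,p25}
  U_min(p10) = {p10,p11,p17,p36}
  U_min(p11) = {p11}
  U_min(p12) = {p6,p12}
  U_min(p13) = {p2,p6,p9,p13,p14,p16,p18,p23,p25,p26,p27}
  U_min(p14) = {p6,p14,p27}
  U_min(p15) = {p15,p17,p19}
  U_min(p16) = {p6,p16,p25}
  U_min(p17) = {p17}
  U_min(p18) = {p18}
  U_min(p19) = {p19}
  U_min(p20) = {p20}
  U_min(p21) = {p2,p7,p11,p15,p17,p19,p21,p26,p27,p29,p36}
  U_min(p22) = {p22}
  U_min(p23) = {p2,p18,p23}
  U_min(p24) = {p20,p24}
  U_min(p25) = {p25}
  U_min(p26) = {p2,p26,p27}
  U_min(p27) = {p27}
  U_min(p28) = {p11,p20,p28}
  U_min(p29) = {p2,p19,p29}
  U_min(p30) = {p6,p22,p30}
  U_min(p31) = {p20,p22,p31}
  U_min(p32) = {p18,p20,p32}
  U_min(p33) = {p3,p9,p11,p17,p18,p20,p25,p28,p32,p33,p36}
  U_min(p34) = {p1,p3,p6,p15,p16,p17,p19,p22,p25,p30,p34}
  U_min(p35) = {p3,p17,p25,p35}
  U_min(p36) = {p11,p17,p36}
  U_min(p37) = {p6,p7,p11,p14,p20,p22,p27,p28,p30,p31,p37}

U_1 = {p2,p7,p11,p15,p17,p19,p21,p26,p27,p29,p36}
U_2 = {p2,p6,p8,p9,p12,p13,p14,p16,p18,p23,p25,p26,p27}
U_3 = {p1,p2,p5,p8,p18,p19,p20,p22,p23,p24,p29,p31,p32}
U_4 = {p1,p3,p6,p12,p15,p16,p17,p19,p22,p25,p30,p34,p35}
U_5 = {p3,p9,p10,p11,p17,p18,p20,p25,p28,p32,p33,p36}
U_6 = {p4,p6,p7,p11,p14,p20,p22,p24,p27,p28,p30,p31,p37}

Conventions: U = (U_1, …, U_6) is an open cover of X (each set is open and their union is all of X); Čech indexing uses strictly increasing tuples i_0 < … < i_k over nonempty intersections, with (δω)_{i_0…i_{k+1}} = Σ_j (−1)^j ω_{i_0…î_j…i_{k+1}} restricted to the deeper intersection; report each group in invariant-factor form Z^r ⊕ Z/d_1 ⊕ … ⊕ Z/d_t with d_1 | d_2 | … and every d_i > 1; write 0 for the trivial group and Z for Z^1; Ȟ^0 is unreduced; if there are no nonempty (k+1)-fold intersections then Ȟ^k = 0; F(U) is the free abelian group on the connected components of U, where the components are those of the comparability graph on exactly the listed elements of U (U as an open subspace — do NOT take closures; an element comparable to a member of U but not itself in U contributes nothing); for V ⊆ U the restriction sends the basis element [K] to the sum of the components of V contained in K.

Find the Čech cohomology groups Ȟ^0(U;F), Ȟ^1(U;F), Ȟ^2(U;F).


Ȟ^0(U;F) ≅ Z, Ȟ^1(U;F) ≅ 0, Ȟ^2(U;F) ≅ Z/2

nerve of the cover:
  U12={p2,p26,p27} U13={p2,p19,p29} U14={p15,p17,p19} U15={p11,p17,p36} U16={p7,p11,p27} U23={p2,p8,p18,p23} U24={p6,p12,p16,p25} U25={p9,p18,p25} U26={p6,p14,p27} U34={p1,p19,p22} U35={p18,p20,p32} U36={p20,p22,p24,p31} U45={p3,p17,p25} U46={p6,p22,p30} U56={p11,p20,p28}
  U123={p2} U126={p27} U134={p19} U145={p17} U156={p11} U235={p18} U245={p25} U246={p6} U346={p22} U356={p20}
components per intersection:
  U1: {p2,p7,p11,p15,p17,p19,p21,p26,p27,p29,p36}
  U2: {p2,p6,p8,p9,p12,p13,p14,p16,p18,p23,p25,p26,p27}
  U3: {p1,p2,p5,p8,p18,p19,p20,p22,p23,p24,p29,p31,p32}
  U4: {p1,p3,p6,p12,p15,p16,p17,p19,p22,p25,p30,p34,p35}
  U5: {p3,p9,p10,p11,p17,p18,p20,p25,p28,p32,p33,p36}
  U6: {p4,p6,p7,p11,p14,p20,p22,p24,p27,p28,p30,p31,p37}
  U12: {p2,p26,p27}
  U13: {p2,p19,p29}
  U14: {p15,p17,p19}
  U15: {p11,p17,p36}
  U16: {p7,p11,p27}
  U23: {p2,p8,p18,p23}
  U24: {p6,p12,p16,p25}
  U25: {p9,p18,p25}
  U26: {p6,p14,p27}
  U34: {p1,p19,p22}
  U35: {p18,p20,p32}
  U36: {p20,p22,p24,p31}
  U45: {p3,p17,p25}
  U46: {p6,p22,p30}
  U56: {p11,p20,p28}
  U123: {p2}
  U126: {p27}
  U134: {p19}
  U145: {p17}
  U156: {p11}
  U235: {p18}
  U245: {p25}
  U246: {p6}
  U346: {p22}
  U356: {p20}
C dims 6,15,10; δ0: rk 5, SNF 1^5; δ1: rk 10, SNF 1^9·2
Ȟ^0 = (6 − 5) − 0 = 1, so Ȟ^0 ≅ Z
Ȟ^1 = (15 − 10) − 5 = 0, so Ȟ^1 ≅ 0
Ȟ^2 = (10 − 0) − 10 = 0 plus torsion [2], so Ȟ^2 ≅ Z/2


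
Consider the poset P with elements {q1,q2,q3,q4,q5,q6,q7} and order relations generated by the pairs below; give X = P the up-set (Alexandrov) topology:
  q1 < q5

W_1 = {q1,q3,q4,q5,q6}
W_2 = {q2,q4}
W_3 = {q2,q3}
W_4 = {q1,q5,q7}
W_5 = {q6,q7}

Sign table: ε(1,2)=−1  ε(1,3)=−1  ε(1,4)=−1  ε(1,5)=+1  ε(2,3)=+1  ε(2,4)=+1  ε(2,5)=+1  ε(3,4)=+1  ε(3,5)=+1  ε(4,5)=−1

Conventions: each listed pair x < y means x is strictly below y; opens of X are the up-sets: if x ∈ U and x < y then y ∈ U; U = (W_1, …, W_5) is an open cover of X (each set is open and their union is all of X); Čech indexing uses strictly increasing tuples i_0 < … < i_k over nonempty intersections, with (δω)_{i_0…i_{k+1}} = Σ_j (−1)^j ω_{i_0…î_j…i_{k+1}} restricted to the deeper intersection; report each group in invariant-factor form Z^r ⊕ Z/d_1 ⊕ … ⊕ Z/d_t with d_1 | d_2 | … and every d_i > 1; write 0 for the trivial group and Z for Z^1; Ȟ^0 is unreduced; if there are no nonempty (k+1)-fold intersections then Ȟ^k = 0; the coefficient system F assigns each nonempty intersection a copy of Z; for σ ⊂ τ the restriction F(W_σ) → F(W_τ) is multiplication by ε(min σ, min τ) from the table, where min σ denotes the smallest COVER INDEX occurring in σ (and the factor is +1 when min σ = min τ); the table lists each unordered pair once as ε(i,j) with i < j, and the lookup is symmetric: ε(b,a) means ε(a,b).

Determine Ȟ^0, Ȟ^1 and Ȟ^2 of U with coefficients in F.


Ȟ^0(U;F) ≅ Z, Ȟ^1(U;F) ≅ Z^2, Ȟ^2(U;F) ≅ 0

cover nerve:
  W12={q4} W13={q3} W14={q1,q5} W15={q6} W23={q2} W45={q7}
C dims 5,6; δ0: rk 4, SNF 1^4
Ȟ^0: (5−4)−0=1 ⇒ Z
Ȟ^1: (6−0)−4=2 ⇒ Z^2
Ȟ^2: (0−0)−0=0 ⇒ 0


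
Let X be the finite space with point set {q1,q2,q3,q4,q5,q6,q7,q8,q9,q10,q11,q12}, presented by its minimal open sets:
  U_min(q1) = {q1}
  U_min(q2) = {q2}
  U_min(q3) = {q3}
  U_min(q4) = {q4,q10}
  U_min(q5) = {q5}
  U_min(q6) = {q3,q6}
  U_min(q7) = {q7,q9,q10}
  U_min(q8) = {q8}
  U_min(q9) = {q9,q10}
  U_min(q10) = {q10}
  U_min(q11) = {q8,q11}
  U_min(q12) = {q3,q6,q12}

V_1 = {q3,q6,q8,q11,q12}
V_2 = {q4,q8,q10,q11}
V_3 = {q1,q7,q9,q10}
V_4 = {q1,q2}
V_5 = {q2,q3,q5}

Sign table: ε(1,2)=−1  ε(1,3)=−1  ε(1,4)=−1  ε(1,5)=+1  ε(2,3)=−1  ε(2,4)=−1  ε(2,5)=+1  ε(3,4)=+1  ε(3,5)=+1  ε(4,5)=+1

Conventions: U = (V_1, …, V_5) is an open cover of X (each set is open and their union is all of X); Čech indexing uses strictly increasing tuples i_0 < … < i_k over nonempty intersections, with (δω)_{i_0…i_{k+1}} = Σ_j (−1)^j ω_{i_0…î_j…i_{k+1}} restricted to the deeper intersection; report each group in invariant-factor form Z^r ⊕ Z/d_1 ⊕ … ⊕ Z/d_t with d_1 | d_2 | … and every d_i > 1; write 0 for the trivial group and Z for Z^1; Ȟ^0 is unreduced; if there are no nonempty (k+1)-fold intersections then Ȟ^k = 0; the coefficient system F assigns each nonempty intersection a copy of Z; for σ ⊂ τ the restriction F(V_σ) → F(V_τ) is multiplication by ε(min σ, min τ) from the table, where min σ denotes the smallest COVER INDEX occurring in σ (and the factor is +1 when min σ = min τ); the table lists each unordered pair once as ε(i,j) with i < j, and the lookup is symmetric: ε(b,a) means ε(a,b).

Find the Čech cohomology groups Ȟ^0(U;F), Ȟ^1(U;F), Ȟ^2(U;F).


Ȟ^0 ≅ Z, Ȟ^1 ≅ Z and Ȟ^2 ≅ 0

intersection data:
  V12={q8,q11} V15={q3} V23={q10} V34={q1} V45={q2}
C dims 5,5; δ0: rk 4, SNF 1^4
Ȟ^0 = (5 − 4) − 0 = 1, so Ȟ^0 ≅ Z
Ȟ^1 = (5 − 0) − 4 = 1, so Ȟ^1 ≅ Z
Ȟ^2 = (0 − 0) − 0 = 0, so Ȟ^2 ≅ 0


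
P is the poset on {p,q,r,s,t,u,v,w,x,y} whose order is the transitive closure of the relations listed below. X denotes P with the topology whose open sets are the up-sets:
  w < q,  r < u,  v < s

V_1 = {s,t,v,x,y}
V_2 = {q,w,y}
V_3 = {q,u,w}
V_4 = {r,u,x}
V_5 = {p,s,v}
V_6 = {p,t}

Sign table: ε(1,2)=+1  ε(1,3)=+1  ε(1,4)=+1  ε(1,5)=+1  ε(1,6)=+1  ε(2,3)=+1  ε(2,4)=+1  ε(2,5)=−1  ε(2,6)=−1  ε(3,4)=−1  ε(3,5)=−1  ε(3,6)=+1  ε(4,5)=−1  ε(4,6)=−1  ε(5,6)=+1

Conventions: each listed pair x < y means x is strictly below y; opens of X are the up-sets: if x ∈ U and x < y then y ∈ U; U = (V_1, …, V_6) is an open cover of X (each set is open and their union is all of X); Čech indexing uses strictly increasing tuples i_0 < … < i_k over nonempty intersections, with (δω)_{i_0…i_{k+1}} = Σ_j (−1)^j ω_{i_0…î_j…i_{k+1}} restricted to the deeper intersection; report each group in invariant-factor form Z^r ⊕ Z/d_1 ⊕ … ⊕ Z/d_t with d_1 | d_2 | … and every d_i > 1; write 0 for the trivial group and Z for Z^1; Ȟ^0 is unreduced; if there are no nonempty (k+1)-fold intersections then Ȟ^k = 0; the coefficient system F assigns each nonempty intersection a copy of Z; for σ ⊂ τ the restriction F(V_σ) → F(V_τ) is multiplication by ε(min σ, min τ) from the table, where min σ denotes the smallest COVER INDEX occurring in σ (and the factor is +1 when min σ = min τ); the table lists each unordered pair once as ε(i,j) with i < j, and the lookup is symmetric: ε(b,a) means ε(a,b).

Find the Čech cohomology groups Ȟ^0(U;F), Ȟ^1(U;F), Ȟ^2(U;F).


nerve simplices:
  V12={y} V14={x} V15={s,v} V16={t} V23={q,w} V34={u} V56={p}
C dims 6,7; δ0: rk 6, SNF 1^5·2
degree 0: 6−6−0 = 0 → Ȟ^0 ≅ 0
degree 1: 7−0−6 = 1 plus torsion [2] → Ȟ^1 ≅ Z ⊕ Z/2
degree 2: 0−0−0 = 0 → Ȟ^2 ≅ 0

Ȟ^0 ≅ 0; Ȟ^1 ≅ Z ⊕ Z/2; Ȟ^2 ≅ 0


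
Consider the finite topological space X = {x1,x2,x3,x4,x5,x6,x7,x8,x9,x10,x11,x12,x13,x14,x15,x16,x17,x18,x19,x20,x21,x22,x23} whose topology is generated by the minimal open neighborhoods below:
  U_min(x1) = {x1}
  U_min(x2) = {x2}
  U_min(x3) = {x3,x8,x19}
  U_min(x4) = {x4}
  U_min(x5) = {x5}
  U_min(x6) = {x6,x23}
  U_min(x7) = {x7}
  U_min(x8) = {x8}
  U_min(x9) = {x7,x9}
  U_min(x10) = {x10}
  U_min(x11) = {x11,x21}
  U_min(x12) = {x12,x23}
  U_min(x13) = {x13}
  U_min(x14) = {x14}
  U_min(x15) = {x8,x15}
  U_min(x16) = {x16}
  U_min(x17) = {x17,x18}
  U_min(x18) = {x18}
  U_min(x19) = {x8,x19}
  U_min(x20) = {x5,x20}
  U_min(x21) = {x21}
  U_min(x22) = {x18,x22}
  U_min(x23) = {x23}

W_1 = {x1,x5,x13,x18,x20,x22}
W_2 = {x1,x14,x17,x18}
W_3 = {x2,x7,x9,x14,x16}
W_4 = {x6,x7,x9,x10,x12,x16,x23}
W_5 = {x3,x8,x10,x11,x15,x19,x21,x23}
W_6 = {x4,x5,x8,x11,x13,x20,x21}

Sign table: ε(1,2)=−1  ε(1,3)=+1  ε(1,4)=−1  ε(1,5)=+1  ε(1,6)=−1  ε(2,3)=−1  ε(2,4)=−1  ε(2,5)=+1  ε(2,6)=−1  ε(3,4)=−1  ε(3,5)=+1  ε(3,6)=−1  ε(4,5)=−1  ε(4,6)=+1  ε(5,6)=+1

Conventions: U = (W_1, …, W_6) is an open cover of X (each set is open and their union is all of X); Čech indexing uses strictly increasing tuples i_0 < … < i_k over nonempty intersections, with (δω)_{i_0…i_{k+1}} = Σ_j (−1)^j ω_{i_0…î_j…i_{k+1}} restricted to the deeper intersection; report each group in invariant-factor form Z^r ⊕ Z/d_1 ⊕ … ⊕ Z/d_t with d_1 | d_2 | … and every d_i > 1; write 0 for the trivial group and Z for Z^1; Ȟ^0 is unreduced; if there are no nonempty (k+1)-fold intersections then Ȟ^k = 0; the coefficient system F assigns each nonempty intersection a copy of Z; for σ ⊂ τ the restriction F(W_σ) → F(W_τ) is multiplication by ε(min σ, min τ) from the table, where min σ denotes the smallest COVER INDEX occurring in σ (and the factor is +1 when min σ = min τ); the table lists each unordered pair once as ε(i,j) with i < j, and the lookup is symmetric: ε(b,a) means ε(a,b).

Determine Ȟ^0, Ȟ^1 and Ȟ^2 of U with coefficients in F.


Ȟ^0 ≅ 0, Ȟ^1 ≅ Z/2 and Ȟ^2 ≅ 0

nonempty overlaps:
  W12={x1,x18} W16={x5,x13,x20} W23={x14} W34={x7,x9,x16} W45={x10,x23} W56={x8,x11,x21}
C dims 6,6; δ0: rk 6, SNF 1^5·2
degree 0: 6−6−0 = 0 → Ȟ^0 ≅ 0
degree 1: 6−0−6 = 0 plus torsion [2] → Ȟ^1 ≅ Z/2
degree 2: 0−0−0 = 0 → Ȟ^2 ≅ 0


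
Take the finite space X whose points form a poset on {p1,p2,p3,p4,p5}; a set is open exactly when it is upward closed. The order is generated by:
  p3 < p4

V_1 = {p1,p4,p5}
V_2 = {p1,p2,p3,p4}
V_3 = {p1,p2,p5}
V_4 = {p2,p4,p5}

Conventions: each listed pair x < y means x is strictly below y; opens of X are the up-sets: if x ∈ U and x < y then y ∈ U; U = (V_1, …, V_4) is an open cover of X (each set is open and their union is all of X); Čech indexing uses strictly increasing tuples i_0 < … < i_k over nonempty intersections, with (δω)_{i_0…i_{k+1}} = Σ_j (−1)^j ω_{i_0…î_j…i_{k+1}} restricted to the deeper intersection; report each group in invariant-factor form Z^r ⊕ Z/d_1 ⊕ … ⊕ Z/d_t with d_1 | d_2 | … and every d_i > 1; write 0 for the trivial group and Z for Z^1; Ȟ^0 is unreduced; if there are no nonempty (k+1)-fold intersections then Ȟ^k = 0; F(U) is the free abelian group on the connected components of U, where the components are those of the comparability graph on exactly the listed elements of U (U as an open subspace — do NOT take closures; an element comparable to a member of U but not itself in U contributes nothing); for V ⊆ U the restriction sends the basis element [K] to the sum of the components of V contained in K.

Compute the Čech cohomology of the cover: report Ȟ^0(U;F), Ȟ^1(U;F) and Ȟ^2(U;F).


Ȟ^0(U;F) ≅ Z^4,  Ȟ^1(U;F) ≅ 0,  Ȟ^2(U;F) ≅ 0

nerve simplices:
  V12={p1,p4} V13={p1,p5} V14={p4,p5} V23={p1,p2} V24={p2,p4} V34={p2,p5}
  V123={p1} V124={p4} V134={p5} V234={p2}
components per intersection:
  V1: {p1} {p4} {p5}
  V2: {p1} {p2} {p3,p4}
  V3: {p1} {p2} {p5}
  V4: {p2} {p4} {p5}
  V12: {p1} {p4}
  V13: {p1} {p5}
  V14: {p4} {p5}
  V23: {p1} {p2}
  V24: {p2} {p4}
  V34: {p2} {p5}
  V123: {p1}
  V124: {p4}
  V134: {p5}
  V234: {p2}
C dims 12,12,4; δ0: rk 8, SNF 1^8; δ1: rk 4, SNF 1^4
degree 0: 12−8−0 = 4 → Ȟ^0 ≅ Z^4
degree 1: 12−4−8 = 0 → Ȟ^1 ≅ 0
degree 2: 4−0−4 = 0 → Ȟ^2 ≅ 0


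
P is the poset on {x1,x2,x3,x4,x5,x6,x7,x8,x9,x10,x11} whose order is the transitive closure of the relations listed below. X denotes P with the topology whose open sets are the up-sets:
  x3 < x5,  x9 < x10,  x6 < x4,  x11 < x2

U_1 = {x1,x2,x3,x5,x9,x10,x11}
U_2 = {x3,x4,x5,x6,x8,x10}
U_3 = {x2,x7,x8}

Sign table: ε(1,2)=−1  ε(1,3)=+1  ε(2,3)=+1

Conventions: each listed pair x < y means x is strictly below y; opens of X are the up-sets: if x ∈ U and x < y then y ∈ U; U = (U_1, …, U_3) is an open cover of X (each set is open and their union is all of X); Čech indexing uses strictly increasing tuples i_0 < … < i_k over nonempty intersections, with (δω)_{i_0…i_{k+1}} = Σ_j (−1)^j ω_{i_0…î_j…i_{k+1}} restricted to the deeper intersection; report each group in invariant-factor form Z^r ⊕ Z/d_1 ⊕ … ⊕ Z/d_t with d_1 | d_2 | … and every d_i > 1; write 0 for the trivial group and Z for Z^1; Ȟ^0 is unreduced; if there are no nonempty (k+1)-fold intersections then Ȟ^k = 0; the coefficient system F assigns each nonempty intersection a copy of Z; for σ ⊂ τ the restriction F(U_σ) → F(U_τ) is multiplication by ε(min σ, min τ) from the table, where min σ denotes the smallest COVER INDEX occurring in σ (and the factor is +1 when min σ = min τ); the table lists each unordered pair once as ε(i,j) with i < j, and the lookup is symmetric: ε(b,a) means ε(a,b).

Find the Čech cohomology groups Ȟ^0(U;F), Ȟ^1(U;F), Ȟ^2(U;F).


Ȟ^0(U;F) ≅ 0; Ȟ^1(U;F) ≅ Z/2; Ȟ^2(U;F) ≅ 0

nonempty intersections:
  U12={x3,x5,x10} U13={x2} U23={x8}
C dims 3,3; δ0: rk 3, SNF 1^2·2
Ȟ^0: (3−3)−0=0 ⇒ 0
Ȟ^1: (3−0)−3=0 plus torsion [2] ⇒ Z/2
Ȟ^2: (0−0)−0=0 ⇒ 0


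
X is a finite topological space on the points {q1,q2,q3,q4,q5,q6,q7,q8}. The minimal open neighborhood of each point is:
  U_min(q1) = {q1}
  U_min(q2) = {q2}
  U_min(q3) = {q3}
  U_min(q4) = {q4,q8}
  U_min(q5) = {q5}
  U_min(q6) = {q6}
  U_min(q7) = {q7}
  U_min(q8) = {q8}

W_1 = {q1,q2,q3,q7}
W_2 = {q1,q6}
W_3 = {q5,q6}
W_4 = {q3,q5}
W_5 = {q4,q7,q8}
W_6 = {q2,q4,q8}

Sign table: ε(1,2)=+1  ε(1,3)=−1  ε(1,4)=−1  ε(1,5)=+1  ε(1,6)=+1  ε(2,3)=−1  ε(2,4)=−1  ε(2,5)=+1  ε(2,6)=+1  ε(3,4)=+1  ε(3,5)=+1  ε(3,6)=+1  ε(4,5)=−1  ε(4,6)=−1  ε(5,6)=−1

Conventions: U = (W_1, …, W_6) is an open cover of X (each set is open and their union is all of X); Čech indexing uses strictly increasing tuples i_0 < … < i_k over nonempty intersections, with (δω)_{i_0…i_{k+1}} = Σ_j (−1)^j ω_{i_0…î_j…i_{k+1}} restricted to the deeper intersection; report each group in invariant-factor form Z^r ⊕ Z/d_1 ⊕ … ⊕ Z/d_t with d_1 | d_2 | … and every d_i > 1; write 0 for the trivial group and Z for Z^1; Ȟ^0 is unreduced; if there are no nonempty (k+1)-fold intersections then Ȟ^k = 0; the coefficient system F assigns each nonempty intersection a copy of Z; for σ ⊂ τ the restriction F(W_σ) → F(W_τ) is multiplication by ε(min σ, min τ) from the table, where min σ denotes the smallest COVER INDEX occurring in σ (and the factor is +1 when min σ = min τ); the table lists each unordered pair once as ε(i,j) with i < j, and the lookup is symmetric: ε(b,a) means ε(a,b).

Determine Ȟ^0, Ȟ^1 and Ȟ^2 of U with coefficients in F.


Ȟ^0 ≅ 0,  Ȟ^1 ≅ Z ⊕ Z/2,  Ȟ^2 ≅ 0

nonempty overlaps:
  W12={q1} W14={q3} W15={q7} W16={q2} W23={q6} W34={q5} W56={q4,q8}
C dims 6,7; δ0: rk 6, SNF 1^5·2
degree 0: 6−6−0 = 0 → Ȟ^0 ≅ 0
degree 1: 7−0−6 = 1 plus torsion [2] → Ȟ^1 ≅ Z ⊕ Z/2
degree 2: 0−0−0 = 0 → Ȟ^2 ≅ 0


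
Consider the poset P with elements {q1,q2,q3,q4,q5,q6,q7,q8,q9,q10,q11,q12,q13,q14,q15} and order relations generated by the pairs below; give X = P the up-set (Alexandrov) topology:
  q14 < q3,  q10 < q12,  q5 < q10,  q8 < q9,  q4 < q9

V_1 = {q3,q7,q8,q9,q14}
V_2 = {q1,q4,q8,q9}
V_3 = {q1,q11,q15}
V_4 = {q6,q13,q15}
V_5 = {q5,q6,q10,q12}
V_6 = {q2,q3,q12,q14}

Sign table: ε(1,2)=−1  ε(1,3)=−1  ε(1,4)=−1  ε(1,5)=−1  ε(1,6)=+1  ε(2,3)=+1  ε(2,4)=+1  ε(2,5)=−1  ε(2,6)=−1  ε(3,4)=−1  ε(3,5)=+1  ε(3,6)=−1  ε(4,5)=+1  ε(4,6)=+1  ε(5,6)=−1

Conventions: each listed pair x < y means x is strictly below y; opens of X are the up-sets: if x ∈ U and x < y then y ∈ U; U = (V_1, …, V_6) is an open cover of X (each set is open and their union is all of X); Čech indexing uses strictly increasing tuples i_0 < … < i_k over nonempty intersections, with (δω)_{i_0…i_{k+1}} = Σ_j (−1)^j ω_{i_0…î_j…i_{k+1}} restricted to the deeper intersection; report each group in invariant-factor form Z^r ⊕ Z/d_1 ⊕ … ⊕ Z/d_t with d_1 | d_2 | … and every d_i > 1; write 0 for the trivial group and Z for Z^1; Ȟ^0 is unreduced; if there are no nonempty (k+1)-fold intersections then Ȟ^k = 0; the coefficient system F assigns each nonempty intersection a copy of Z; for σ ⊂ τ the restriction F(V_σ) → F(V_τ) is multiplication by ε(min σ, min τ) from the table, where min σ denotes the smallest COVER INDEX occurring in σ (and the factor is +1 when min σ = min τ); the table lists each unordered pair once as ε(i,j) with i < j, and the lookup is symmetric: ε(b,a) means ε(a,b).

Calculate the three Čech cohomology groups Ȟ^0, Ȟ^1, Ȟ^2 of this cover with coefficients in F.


nerve of the cover:
  V12={q8,q9} V16={q3,q14} V23={q1} V34={q15} V45={q6} V56={q12}
C dims 6,6; δ0: rk 6, SNF 1^5·2
Ȟ^0 = (6 − 6) − 0 = 0, so Ȟ^0 ≅ 0
Ȟ^1 = (6 − 0) − 6 = 0 plus torsion [2], so Ȟ^1 ≅ Z/2
Ȟ^2 = (0 − 0) − 0 = 0, so Ȟ^2 ≅ 0

Ȟ^0(U;F) ≅ 0,  Ȟ^1(U;F) ≅ Z/2,  Ȟ^2(U;F) ≅ 0


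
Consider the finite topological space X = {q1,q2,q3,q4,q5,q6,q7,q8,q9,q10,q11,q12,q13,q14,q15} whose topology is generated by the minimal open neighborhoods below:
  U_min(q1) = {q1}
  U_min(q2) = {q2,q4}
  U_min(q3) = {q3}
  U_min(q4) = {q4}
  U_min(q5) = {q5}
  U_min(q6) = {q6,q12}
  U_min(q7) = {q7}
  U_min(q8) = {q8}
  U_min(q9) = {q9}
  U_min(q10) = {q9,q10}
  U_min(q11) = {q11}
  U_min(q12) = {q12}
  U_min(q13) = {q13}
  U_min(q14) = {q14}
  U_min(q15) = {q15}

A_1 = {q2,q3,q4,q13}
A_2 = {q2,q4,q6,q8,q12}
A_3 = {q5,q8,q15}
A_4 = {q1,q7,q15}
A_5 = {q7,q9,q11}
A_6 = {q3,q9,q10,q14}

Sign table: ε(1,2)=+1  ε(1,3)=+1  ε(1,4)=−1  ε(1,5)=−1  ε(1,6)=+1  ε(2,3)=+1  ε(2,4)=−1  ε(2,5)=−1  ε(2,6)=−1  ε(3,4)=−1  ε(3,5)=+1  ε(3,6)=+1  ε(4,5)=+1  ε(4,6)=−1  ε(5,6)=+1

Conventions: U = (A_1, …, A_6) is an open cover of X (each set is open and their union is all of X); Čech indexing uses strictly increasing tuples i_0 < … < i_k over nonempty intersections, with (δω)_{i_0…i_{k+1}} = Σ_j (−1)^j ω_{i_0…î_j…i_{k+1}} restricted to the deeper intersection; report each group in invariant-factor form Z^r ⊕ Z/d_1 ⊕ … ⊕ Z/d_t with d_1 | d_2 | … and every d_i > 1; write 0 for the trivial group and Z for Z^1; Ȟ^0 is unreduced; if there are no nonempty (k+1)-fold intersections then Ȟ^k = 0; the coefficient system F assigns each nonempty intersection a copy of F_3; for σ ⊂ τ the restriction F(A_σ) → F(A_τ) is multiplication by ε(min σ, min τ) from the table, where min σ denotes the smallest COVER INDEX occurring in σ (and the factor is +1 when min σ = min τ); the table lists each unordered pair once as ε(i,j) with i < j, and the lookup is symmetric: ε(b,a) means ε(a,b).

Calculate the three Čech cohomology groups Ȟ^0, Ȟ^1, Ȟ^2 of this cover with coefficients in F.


nonempty overlaps:
  A12={q2,q4} A16={q3} A23={q8} A34={q15} A45={q7} A56={q9}
C dims 6,6; δ0: rk_F3 6
degree 0: 6−6−0 = 0 → Ȟ^0 ≅ 0
degree 1: 6−0−6 = 0 → Ȟ^1 ≅ 0
degree 2: 0−0−0 = 0 → Ȟ^2 ≅ 0

Ȟ^0 ≅ 0; Ȟ^1 ≅ 0; Ȟ^2 ≅ 0


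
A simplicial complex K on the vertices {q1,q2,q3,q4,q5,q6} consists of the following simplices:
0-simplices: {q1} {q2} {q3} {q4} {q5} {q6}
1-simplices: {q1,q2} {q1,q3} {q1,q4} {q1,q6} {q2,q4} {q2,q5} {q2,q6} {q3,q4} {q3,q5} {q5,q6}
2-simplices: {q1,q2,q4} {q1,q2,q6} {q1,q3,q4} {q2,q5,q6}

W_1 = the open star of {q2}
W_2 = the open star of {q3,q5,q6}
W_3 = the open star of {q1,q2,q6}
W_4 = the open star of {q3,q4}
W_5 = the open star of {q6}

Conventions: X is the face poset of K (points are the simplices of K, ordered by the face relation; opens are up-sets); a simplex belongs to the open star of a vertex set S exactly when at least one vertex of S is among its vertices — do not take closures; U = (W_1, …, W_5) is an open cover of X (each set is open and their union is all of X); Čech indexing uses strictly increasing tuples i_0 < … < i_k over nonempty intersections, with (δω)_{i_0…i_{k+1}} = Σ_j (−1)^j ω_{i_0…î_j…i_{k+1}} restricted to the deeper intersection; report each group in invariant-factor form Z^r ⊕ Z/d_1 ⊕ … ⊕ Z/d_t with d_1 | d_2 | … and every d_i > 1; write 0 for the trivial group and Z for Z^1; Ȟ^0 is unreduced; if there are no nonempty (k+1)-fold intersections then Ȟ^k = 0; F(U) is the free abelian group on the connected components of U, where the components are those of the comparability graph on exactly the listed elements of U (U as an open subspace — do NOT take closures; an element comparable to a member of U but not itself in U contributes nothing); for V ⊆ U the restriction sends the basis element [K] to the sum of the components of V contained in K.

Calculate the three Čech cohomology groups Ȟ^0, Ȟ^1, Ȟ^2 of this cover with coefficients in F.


Ȟ^0 = Z, Ȟ^1 = Z, Ȟ^2 = 0

nonempty overlaps:
  W1={{q2},{q1,q2},{q2,q4},{q2,q5},{q2,q6},{q1,q2,q4},{q1,q2,q6},{q2,q5,q6}} W2={{q3},{q5},{q6},{q1,q3},{q1,q6},{q2,q5},{q2,q6},{q3,q4},{q3,q5},{q5,q6},{q1,q2,q6},{q1,q3,q4},{q2,q5,q6}} W3={{q1},{q2},{q6},{q1,q2},{q1,q3},{q1,q4},{q1,q6},{q2,q4},{q2,q5},{q2,q6},{q5,q6},{q1,q2,q4},{q1,q2,q6},{q1,q3,q4},{q2,q5,q6}} W4={{q3},{q4},{q1,q3},{q1,q4},{q2,q4},{q3,q4},{q3,q5},{q1,q2,q4},{q1,q3,q4}} W5={{q6},{q1,q6},{q2,q6},{q5,q6},{q1,q2,q6},{q2,q5,q6}}
  W12={{q2,q5},{q2,q6},{q1,q2,q6},{q2,q5,q6}} W13={{q2},{q1,q2},{q2,q4},{q2,q5},{q2,q6},{q1,q2,q4},{q1,q2,q6},{q2,q5,q6}} W14={{q2,q4},{q1,q2,q4}} W15={{q2,q6},{q1,q2,q6},{q2,q5,q6}} W23={{q6},{q1,q3},{q1,q6},{q2,q5},{q2,q6},{q5,q6},{q1,q2,q6},{q1,q3,q4},{q2,q5,q6}} W24={{q3},{q1,q3},{q3,q4},{q3,q5},{q1,q3,q4}} W25={{q6},{q1,q6},{q2,q6},{q5,q6},{q1,q2,q6},{q2,q5,q6}} W34={{q1,q3},{q1,q4},{q2,q4},{q1,q2,q4},{q1,q3,q4}} W35={{q6},{q1,q6},{q2,q6},{q5,q6},{q1,q2,q6},{q2,q5,q6}}
  W123={{q2,q5},{q2,q6},{q1,q2,q6},{q2,q5,q6}} W125={{q2,q6},{q1,q2,q6},{q2,q5,q6}} W134={{q2,q4},{q1,q2,q4}} W135={{q2,q6},{q1,q2,q6},{q2,q5,q6}} W234={{q1,q3},{q1,q3,q4}} W235={{q6},{q1,q6},{q2,q6},{q5,q6},{q1,q2,q6},{q2,q5,q6}}
  W1235={{q2,q6},{q1,q2,q6},{q2,q5,q6}}
components per intersection:
  W1: {{q2},{q1,q2},{q2,q4},{q2,q5},{q2,q6},{q1,q2,q4},{q1,q2,q6},{q2,q5,q6}}
  W2: {{q3},{q5},{q6},{q1,q3},{q1,q6},{q2,q5},{q2,q6},{q3,q4},{q3,q5},{q5,q6},{q1,q2,q6},{q1,q3,q4},{q2,q5,q6}}
  W3: {{q1},{q2},{q6},{q1,q2},{q1,q3},{q1,q4},{q1,q6},{q2,q4},{q2,q5},{q2,q6},{q5,q6},{q1,q2,q4},{q1,q2,q6},{q1,q3,q4},{q2,q5,q6}}
  W4: {{q3},{q4},{q1,q3},{q1,q4},{q2,q4},{q3,q4},{q3,q5},{q1,q2,q4},{q1,q3,q4}}
  W5: {{q6},{q1,q6},{q2,q6},{q5,q6},{q1,q2,q6},{q2,q5,q6}}
  W12: {{q2,q5},{q2,q6},{q1,q2,q6},{q2,q5,q6}}
  W13: {{q2},{q1,q2},{q2,q4},{q2,q5},{q2,q6},{q1,q2,q4},{q1,q2,q6},{q2,q5,q6}}
  W14: {{q2,q4},{q1,q2,q4}}
  W15: {{q2,q6},{q1,q2,q6},{q2,q5,q6}}
  W23: {{q6},{q1,q6},{q2,q5},{q2,q6},{q5,q6},{q1,q2,q6},{q2,q5,q6}} {{q1,q3},{q1,q3,q4}}
  W24: {{q3},{q1,q3},{q3,q4},{q3,q5},{q1,q3,q4}}
  W25: {{q6},{q1,q6},{q2,q6},{q5,q6},{q1,q2,q6},{q2,q5,q6}}
  W34: {{q1,q3},{q1,q4},{q2,q4},{q1,q2,q4},{q1,q3,q4}}
  W35: {{q6},{q1,q6},{q2,q6},{q5,q6},{q1,q2,q6},{q2,q5,q6}}
  W123: {{q2,q5},{q2,q6},{q1,q2,q6},{q2,q5,q6}}
  W125: {{q2,q6},{q1,q2,q6},{q2,q5,q6}}
  W134: {{q2,q4},{q1,q2,q4}}
  W135: {{q2,q6},{q1,q2,q6},{q2,q5,q6}}
  W234: {{q1,q3},{q1,q3,q4}}
  W235: {{q6},{q1,q6},{q2,q6},{q5,q6},{q1,q2,q6},{q2,q5,q6}}
  W1235: {{q2,q6},{q1,q2,q6},{q2,q5,q6}}
C dims 5,10,6,1; δ0: rk 4, SNF 1^4; δ1: rk 5, SNF 1^5; δ2: rk 1, SNF 1^1
degree 0: 5−4−0 = 1 → Ȟ^0 ≅ Z
degree 1: 10−5−4 = 1 → Ȟ^1 ≅ Z
degree 2: 6−1−5 = 0 → Ȟ^2 ≅ 0


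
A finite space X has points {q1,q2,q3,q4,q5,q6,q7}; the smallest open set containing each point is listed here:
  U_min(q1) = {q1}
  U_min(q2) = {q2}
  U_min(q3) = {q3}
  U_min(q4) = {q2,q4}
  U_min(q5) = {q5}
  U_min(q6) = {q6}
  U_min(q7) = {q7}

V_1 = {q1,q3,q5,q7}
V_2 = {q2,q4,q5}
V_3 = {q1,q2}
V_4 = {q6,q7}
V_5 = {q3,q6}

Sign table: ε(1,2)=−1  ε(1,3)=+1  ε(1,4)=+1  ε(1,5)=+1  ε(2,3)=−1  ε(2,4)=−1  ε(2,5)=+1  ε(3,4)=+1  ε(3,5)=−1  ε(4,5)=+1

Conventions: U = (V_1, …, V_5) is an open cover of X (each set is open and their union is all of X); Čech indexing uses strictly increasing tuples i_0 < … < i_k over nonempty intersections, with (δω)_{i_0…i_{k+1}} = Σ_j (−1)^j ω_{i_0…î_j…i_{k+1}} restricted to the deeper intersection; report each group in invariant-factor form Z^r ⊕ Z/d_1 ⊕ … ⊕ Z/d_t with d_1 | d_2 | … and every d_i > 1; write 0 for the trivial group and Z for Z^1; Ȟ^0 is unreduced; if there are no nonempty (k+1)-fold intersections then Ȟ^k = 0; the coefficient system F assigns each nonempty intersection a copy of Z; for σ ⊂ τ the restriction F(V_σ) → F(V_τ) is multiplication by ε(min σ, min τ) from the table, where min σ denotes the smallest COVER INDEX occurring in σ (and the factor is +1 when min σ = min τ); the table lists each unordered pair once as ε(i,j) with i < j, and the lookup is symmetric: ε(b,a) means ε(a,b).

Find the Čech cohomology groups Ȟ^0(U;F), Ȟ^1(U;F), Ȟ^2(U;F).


nonempty overlaps:
  V12={q5} V13={q1} V14={q7} V15={q3} V23={q2} V45={q6}
C dims 5,6; δ0: rk 4, SNF 1^4
degree 0: 5−4−0 = 1 → Ȟ^0 ≅ Z
degree 1: 6−0−4 = 2 → Ȟ^1 ≅ Z^2
degree 2: 0−0−0 = 0 → Ȟ^2 ≅ 0

Ȟ^0 ≅ Z; Ȟ^1 ≅ Z^2; Ȟ^2 ≅ 0


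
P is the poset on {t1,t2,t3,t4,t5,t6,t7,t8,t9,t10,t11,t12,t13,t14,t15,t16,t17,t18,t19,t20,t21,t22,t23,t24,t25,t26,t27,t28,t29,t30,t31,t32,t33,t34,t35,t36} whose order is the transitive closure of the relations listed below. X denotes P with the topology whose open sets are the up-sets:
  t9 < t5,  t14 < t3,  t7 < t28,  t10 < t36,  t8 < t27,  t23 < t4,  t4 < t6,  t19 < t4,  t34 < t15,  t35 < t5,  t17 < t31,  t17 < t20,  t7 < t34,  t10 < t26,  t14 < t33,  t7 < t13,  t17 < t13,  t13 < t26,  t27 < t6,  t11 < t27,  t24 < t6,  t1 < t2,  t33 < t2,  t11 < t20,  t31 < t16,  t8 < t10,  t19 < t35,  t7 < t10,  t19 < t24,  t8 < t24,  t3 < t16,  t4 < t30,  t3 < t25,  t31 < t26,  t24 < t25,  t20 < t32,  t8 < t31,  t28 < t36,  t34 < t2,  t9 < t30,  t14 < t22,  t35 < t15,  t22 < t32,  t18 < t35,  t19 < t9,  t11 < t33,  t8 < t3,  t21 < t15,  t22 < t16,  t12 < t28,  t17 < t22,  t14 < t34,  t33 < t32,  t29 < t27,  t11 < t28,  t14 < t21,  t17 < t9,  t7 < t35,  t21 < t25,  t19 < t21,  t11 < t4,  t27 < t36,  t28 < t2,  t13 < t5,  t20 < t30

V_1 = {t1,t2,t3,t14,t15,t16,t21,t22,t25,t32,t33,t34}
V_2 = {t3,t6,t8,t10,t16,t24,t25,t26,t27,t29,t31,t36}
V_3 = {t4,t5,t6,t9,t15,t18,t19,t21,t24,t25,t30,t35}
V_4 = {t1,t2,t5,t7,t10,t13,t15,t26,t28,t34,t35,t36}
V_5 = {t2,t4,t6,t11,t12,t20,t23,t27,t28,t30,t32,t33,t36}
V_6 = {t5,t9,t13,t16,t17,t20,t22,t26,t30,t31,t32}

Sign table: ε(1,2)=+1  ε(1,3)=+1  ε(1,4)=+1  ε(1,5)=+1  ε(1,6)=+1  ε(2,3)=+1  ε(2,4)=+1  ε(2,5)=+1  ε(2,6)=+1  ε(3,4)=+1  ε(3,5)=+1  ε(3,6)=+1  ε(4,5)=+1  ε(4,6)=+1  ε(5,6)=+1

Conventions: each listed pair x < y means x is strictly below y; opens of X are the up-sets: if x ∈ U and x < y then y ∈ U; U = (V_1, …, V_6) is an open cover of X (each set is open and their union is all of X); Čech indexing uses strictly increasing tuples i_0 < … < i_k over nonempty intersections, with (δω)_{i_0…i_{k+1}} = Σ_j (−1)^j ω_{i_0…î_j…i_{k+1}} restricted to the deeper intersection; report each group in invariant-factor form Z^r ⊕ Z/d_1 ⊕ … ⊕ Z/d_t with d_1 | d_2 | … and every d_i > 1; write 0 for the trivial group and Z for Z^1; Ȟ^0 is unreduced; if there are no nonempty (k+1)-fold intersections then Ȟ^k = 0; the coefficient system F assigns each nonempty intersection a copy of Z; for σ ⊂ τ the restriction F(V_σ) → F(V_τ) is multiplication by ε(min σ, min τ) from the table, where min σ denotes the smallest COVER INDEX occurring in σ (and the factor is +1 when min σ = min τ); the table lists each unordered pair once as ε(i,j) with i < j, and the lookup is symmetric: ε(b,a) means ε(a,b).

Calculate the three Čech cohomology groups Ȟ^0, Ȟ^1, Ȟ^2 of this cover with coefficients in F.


Ȟ^0 = Z; Ȟ^1 = 0; Ȟ^2 = Z/2

cover nerve:
  V12={t3,t16,t25} V13={t15,t21,t25} V14={t1,t2,t15,t34} V15={t2,t32,t33} V16={t16,t22,t32} V23={t6,t24,t25} V24={t10,t26,t36} V25={t6,t27,t36} V26={t16,t26,t31} V34={t5,t15,t35} V35={t4,t6,t30} V36={t5,t9,t30} V45={t2,t28,t36} V46={t5,t13,t26} V56={t20,t30,t32}
  V123={t25} V126={t16} V134={t15} V145={t2} V156={t32} V235={t6} V245={t36} V246={t26} V346={t5} V356={t30}
C dims 6,15,10; δ0: rk 5, SNF 1^5; δ1: rk 10, SNF 1^9·2
Ȟ^0: (6−5)−0=1 ⇒ Z
Ȟ^1: (15−10)−5=0 ⇒ 0
Ȟ^2: (10−0)−10=0 plus torsion [2] ⇒ Z/2


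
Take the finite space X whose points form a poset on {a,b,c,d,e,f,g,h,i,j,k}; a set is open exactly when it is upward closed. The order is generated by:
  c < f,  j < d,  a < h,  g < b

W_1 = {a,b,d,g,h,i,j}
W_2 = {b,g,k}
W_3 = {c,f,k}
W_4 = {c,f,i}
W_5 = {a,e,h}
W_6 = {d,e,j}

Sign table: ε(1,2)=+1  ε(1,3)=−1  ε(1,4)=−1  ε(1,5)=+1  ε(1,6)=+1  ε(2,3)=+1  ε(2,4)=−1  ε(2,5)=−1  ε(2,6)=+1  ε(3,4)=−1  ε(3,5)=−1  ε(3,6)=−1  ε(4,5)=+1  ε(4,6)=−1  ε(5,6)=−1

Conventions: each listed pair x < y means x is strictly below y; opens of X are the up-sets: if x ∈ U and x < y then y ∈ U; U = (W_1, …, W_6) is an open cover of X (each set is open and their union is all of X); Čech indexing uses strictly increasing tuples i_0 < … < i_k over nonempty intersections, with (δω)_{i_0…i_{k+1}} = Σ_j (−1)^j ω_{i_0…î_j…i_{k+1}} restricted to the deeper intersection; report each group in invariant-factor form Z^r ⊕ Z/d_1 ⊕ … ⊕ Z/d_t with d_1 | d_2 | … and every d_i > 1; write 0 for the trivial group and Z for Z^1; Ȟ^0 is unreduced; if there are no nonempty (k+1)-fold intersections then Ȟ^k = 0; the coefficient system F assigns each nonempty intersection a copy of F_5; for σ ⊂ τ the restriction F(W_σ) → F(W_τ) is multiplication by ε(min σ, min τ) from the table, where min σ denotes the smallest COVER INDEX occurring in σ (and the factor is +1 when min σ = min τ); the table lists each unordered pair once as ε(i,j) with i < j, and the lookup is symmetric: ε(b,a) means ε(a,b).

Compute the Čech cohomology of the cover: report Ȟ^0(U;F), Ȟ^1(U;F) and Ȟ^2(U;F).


Ȟ^0 ≅ 0; Ȟ^1 ≅ Z/5; Ȟ^2 ≅ 0

nerve of the cover:
  W12={b,g} W14={i} W15={a,h} W16={d,j} W23={k} W34={c,f} W56={e}
C dims 6,7; δ0: rk_F5 6
Ȟ^0 = (6 − 6) − 0 = 0, so Ȟ^0 ≅ 0
Ȟ^1 = (7 − 0) − 6 = 1, so Ȟ^1 ≅ Z/5
Ȟ^2 = (0 − 0) − 0 = 0, so Ȟ^2 ≅ 0


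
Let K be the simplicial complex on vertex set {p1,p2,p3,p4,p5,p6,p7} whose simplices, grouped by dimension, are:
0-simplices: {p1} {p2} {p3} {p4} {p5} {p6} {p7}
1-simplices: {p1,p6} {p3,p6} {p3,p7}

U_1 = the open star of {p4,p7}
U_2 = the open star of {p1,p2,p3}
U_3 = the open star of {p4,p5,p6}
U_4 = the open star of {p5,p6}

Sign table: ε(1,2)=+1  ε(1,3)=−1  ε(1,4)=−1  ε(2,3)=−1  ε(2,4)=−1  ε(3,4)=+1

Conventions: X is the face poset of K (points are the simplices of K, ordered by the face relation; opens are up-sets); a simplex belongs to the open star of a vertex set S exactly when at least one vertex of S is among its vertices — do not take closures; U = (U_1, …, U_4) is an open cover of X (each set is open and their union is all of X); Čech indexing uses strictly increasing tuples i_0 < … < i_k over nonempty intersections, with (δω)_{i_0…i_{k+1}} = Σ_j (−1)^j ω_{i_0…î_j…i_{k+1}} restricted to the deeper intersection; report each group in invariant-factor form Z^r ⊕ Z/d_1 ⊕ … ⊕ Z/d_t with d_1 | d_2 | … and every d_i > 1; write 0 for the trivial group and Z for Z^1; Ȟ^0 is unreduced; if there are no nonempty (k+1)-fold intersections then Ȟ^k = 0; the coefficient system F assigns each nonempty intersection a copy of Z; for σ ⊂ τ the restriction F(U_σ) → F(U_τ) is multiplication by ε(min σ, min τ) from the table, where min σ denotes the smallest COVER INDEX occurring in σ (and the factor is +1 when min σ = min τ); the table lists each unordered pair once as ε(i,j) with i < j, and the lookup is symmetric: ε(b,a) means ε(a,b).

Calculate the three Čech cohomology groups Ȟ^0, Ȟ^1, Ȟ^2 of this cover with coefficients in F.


Ȟ^0 ≅ Z, Ȟ^1 ≅ Z and Ȟ^2 ≅ 0

nonempty intersections:
  U1={{p4},{p7},{p3,p7}} U2={{p1},{p2},{p3},{p1,p6},{p3,p6},{p3,p7}} U3={{p4},{p5},{p6},{p1,p6},{p3,p6}} U4={{p5},{p6},{p1,p6},{p3,p6}}
  U12={{p3,p7}} U13={{p4}} U23={{p1,p6},{p3,p6}} U24={{p1,p6},{p3,p6}} U34={{p5},{p6},{p1,p6},{p3,p6}}
  U234={{p1,p6},{p3,p6}}
C dims 4,5,1; δ0: rk 3, SNF 1^3; δ1: rk 1, SNF 1^1
Ȟ^0: (4−3)−0=1 ⇒ Z
Ȟ^1: (5−1)−3=1 ⇒ Z
Ȟ^2: (1−0)−1=0 ⇒ 0


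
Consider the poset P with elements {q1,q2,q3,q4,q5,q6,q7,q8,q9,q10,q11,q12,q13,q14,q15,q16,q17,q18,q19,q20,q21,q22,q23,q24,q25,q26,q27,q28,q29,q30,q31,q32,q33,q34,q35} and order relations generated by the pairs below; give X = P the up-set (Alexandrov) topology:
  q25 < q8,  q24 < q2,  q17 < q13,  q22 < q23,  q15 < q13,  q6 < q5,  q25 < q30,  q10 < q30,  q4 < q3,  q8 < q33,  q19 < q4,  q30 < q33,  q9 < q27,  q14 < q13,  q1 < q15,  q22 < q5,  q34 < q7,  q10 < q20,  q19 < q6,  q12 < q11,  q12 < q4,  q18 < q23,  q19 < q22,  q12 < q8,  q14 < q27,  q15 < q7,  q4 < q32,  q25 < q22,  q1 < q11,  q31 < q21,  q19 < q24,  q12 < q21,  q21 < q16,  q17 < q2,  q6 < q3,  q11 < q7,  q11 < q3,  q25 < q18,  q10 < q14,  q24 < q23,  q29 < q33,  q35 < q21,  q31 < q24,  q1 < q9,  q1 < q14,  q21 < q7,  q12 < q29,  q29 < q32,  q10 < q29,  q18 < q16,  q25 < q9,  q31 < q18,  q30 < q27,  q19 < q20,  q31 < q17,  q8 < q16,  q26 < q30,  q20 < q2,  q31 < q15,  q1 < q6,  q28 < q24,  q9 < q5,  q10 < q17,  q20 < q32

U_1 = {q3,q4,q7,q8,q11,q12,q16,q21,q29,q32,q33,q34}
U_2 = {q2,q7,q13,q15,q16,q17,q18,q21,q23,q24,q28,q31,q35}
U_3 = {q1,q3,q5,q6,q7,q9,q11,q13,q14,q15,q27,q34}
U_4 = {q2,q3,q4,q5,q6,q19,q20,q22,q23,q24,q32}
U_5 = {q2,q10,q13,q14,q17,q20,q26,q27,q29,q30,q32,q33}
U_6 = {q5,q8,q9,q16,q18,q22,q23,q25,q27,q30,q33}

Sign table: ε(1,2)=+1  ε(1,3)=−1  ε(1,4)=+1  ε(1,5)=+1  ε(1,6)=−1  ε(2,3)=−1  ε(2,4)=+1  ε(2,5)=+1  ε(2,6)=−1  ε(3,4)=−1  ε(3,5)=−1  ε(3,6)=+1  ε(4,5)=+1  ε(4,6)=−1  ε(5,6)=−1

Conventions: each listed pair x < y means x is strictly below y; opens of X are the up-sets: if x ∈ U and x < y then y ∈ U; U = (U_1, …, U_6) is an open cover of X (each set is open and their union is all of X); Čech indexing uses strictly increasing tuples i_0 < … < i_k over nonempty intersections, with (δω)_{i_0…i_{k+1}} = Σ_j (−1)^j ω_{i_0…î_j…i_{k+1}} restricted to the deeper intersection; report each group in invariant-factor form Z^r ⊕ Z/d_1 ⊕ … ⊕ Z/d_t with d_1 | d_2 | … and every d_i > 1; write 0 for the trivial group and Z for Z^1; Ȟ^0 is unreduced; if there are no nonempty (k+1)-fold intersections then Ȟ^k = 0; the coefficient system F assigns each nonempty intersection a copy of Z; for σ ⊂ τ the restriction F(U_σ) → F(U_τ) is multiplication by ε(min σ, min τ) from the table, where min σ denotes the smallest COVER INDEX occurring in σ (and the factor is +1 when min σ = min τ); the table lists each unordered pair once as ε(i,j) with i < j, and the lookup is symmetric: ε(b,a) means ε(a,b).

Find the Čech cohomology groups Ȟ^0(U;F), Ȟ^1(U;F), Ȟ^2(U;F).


nonempty intersections:
  U12={q7,q16,q21} U13={q3,q7,q11,q34} U14={q3,q4,q32} U15={q29,q32,q33} U16={q8,q16,q33} U23={q7,q13,q15} U24={q2,q23,q24} U25={q2,q13,q17} U26={q16,q18,q23} U34={q3,q5,q6} U35={q13,q14,q27} U36={q5,q9,q27} U45={q2,q20,q32} U46={q5,q22,q23} U56={q27,q30,q33}
  U123={q7} U126={q16} U134={q3} U145={q32} U156={q33} U235={q13} U245={q2} U246={q23} U346={q5} U356={q27}
C dims 6,15,10; δ0: rk 5, SNF 1^5; δ1: rk 10, SNF 1^9·2
Ȟ^0: (6−5)−0=1 ⇒ Z
Ȟ^1: (15−10)−5=0 ⇒ 0
Ȟ^2: (10−0)−10=0 plus torsion [2] ⇒ Z/2

Ȟ^0 = Z, Ȟ^1 = 0 and Ȟ^2 = Z/2


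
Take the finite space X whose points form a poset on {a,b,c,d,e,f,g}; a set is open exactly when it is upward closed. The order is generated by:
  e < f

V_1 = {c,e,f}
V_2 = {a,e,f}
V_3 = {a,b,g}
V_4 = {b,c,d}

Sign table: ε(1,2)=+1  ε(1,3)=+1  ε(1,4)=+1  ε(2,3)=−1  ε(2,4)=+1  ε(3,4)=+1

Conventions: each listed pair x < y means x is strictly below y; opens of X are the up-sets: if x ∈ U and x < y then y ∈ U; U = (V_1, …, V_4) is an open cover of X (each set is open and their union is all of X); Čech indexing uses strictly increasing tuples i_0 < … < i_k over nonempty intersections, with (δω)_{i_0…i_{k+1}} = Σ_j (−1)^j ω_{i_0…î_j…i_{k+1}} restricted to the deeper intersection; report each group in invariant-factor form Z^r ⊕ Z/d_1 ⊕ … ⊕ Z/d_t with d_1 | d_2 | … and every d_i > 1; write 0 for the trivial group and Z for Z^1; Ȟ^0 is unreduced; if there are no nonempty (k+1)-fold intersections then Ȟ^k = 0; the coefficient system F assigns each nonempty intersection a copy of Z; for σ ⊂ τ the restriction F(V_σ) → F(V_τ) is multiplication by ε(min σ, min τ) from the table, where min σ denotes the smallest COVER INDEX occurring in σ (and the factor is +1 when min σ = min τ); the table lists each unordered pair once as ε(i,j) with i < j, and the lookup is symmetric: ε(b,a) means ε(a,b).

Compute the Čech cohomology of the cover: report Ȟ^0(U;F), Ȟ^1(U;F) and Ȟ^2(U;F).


cover nerve:
  V12={e,f} V14={c} V23={a} V34={b}
C dims 4,4; δ0: rk 4, SNF 1^3·2
Ȟ^0: (4−4)−0=0 ⇒ 0
Ȟ^1: (4−0)−4=0 plus torsion [2] ⇒ Z/2
Ȟ^2: (0−0)−0=0 ⇒ 0

Ȟ^0(U;F) ≅ 0, Ȟ^1(U;F) ≅ Z/2 and Ȟ^2(U;F) ≅ 0


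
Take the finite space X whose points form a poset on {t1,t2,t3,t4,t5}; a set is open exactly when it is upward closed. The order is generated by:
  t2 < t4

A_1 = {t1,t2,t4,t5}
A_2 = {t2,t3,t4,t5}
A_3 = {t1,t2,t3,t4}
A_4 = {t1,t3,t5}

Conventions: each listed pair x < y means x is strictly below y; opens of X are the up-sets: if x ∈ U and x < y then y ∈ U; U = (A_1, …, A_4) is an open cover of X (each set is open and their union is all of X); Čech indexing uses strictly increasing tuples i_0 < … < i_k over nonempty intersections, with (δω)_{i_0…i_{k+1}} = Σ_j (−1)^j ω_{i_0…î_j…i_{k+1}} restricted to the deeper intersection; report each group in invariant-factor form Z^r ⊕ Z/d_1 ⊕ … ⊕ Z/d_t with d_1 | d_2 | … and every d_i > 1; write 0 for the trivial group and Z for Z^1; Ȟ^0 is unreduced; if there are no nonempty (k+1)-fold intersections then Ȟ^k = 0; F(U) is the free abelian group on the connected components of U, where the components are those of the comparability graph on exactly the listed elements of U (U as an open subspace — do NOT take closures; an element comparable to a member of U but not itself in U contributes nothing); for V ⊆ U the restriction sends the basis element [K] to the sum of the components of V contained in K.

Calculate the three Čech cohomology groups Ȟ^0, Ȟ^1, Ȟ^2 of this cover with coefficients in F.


nerve simplices:
  A12={t2,t4,t5} A13={t1,t2,t4} A14={t1,t5} A23={t2,t3,t4} A24={t3,t5} A34={t1,t3}
  A123={t2,t4} A124={t5} A134={t1} A234={t3}
components per intersection:
  A1: {t1} {t2,t4} {t5}
  A2: {t2,t4} {t3} {t5}
  A3: {t1} {t2,t4} {t3}
  A4: {t1} {t3} {t5}
  A12: {t2,t4} {t5}
  A13: {t1} {t2,t4}
  A14: {t1} {t5}
  A23: {t2,t4} {t3}
  A24: {t3} {t5}
  A34: {t1} {t3}
  A123: {t2,t4}
  A124: {t5}
  A134: {t1}
  A234: {t3}
C dims 12,12,4; δ0: rk 8, SNF 1^8; δ1: rk 4, SNF 1^4
degree 0: 12−8−0 = 4 → Ȟ^0 ≅ Z^4
degree 1: 12−4−8 = 0 → Ȟ^1 ≅ 0
degree 2: 4−0−4 = 0 → Ȟ^2 ≅ 0

Ȟ^0(U;F) ≅ Z^4,  Ȟ^1(U;F) ≅ 0,  Ȟ^2(U;F) ≅ 0
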